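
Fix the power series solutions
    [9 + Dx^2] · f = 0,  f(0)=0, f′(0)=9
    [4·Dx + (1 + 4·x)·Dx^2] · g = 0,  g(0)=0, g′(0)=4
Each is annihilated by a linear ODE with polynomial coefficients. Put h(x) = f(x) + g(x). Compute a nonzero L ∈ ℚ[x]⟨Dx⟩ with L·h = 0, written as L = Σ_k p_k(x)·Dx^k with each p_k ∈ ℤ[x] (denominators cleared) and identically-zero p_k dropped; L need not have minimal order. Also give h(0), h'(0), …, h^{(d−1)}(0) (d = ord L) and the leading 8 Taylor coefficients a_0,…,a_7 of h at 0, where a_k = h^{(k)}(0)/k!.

f: a_k = 0, 9, 0, -27/2, 0, 243/40, 0, -729/560, …
g: a_k = 0, 4, -8, 64/3, -64, 1024/5, -2048/3, 16384/7, …
Sum ⇒ L₀ = lclm(L_f,L_g) in ℚ(x)⟨Dx⟩.
L = (3780 + 2592·x + 5184·x^2)·Dx + (369 + 2124·x + 3888·x^2 + 5184·x^3)·Dx^2 + (420 + 288·x + 576·x^2)·Dx^3 + (41 + 236·x + 432·x^2 + 576·x^3)·Dx^4  (order 4).
h: a_k = 0, 13, -8, 47/6, -64, 1687/8, -2048/3, 1309991/560, …
ICs: h(0) = 0, h′(0) = 13, h′′(0) = -16, h′′′(0) = 47.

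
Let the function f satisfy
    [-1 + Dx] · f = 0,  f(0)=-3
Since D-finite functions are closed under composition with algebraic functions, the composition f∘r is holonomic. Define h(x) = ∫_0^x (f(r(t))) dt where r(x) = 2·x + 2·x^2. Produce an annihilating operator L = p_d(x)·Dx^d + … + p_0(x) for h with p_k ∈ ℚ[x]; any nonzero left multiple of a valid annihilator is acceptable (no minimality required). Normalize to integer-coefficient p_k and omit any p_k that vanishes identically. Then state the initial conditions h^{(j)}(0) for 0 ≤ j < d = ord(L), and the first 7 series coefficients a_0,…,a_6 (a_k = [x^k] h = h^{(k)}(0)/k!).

f: a_k = -3, -3, -3/2, -1/2, -1/8, -1/40, -1/240, …
Change of var in L_f (x↦r) gives L₀.
∫: right-multiply L₀ by Dx.
L = (-2 - 4·x)·Dx + Dx^2  (order 2).
h: a_k = 0, -3, -3, -4, -4, -4, -52/15, …
ICs: h(0) = 0, h′(0) = -3.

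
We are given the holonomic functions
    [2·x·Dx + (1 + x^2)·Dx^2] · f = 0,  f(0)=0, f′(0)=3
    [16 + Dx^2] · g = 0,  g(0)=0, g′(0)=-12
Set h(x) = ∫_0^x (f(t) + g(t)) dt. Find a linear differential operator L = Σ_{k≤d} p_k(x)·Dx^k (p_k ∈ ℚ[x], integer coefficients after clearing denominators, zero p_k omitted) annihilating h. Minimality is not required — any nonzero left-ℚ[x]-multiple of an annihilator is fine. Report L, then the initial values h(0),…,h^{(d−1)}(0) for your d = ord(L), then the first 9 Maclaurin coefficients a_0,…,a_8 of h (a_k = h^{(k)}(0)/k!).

L = (64·x + 704·x^3 + 256·x^5)·Dx^2 + (112 + 416·x^2 + 432·x^4 + 128·x^6)·Dx^3 + (4·x + 44·x^3 + 16·x^5)·Dx^4 + (7 + 26·x^2 + 27·x^4 + 8·x^6)·Dx^5  (order 5).
h: a_k = 0, 0, -9/2, 0, 31/4, 0, -25/6, 0, 979/840, …
ICs: h(0) = 0, h′(0) = 0, h′′(0) = -9, h′′′(0) = 0, h′′′′(0) = 186.

f: a_k = 0, 3, 0, -1, 0, 3/5, 0, -3/7, 0, …
g: a_k = 0, -12, 0, 32, 0, -128/5, 0, 1024/105, 0, …
h₀=f+g: left-lcm gives L₀, ord ≤ 4.
Integrate: L := L₀·Dx.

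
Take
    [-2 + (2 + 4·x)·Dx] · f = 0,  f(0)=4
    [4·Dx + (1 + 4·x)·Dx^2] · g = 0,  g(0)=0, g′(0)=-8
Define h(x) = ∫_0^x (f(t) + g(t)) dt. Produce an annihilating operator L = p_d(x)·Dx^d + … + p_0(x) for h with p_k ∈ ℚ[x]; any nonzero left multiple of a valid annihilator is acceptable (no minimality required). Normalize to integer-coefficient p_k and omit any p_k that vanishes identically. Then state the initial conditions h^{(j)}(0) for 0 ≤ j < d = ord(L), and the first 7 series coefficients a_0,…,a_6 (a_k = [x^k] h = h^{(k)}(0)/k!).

f: a_k = 4, 4, -2, 2, -5/2, 7/2, -21/4, …
g: a_k = 0, -8, 16, -128/3, 128, -2048/5, 4096/3, …
Sum ⇒ L₀ = lclm(L_f,L_g) in ℚ(x)⟨Dx⟩.
h=∫h₀ ⇒ L = L₀·Dx.
L = (20 + 16·x)·Dx^2 + (29 + 104·x + 80·x^2)·Dx^3 + (3 + 22·x + 48·x^2 + 32·x^3)·Dx^4  (order 4).
h: a_k = 0, 4, -2, 14/3, -61/6, 251/10, -4061/60, …
ICs: h(0) = 0, h′(0) = 4, h′′(0) = -4, h′′′(0) = 28.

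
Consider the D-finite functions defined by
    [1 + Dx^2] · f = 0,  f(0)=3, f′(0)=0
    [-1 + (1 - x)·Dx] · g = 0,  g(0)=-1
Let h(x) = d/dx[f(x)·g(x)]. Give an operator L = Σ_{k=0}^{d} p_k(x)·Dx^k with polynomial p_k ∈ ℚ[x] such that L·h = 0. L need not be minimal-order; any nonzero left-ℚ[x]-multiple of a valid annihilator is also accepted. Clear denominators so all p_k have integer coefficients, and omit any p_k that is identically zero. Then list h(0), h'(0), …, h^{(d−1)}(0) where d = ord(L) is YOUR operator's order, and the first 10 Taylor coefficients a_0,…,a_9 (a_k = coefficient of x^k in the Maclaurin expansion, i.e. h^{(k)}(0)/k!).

L = (-1 - 2·x + x^2) + (-2 + 2·x)·Dx + (1 - 2·x + x^2)·Dx^2  (order 2).
h: a_k = -3, -3, -9/2, -13/2, -65/8, -389/40, -2723/240, -4357/336, -13071/896, -1960649/120960, …
ICs: h(0) = -3, h′(0) = -3.

f: a_k = 3, 0, -3/2, 0, 1/8, 0, -1/240, 0, 1/13440, 0, …
g: a_k = -1, -1, -1, -1, -1, -1, -1, -1, -1, -1, …
Sym-product of L_f,L_g gives L₀ (≤ ord 2).
Differentiate: ansatz ord ≤ ord L₀ ⇒ L.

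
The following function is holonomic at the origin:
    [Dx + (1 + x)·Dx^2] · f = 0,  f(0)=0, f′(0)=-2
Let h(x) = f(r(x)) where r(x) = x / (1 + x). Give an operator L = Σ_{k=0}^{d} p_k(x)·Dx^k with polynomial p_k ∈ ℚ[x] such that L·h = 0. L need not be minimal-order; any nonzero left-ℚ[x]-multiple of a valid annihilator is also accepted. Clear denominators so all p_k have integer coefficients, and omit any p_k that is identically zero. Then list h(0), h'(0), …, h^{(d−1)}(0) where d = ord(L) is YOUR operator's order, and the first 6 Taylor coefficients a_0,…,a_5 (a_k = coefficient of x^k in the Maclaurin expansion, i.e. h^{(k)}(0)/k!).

f: a_k = 0, -2, 1, -2/3, 1/2, -2/5, …
h₀=f(r): pull back L_f along r ⇒ L₀.
L = (3 + 4·x)·Dx + (1 + 3·x + 2·x^2)·Dx^2  (order 2).
h: a_k = 0, -2, 3, -14/3, 15/2, -62/5, …
ICs: h(0) = 0, h′(0) = -2.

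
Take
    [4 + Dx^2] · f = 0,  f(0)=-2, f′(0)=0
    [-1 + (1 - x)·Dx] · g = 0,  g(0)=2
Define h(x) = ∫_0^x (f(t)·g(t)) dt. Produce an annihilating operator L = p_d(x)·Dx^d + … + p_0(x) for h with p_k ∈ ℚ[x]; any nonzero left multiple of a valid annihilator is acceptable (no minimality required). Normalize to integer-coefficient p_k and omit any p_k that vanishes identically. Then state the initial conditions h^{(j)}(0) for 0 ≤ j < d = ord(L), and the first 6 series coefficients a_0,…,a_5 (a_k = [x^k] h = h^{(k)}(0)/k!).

L = (-4 + 4·x)·Dx + 2·Dx^2 + (-1 + x)·Dx^3  (order 3).
h: a_k = 0, -4, -2, 4/3, 1, 4/15, …
ICs: h(0) = 0, h′(0) = -4, h′′(0) = -4.

f: a_k = -2, 0, 4, 0, -4/3, 0, …
g: a_k = 2, 2, 2, 2, 2, 2, …
L₀ := L_f ⊗_s L_g (sym. prod.), ord ≤ 2.
∫: right-multiply L₀ by Dx.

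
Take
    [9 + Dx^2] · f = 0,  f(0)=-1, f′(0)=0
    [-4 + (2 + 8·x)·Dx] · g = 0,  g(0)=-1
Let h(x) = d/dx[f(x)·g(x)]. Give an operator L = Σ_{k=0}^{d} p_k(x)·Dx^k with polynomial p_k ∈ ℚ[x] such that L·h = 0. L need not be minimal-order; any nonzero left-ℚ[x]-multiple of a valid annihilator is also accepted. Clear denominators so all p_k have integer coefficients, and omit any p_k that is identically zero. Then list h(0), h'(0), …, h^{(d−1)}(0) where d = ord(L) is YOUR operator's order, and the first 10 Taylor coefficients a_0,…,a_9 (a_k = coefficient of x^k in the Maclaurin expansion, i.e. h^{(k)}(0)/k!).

f: a_k = -1, 0, 9/2, 0, -27/8, 0, 81/80, 0, -729/4480, 0, …
g: a_k = -1, -2, 2, -4, 10, -28, 84, -264, 858, -2860, …
h₀=f·g: eliminate ⇒ L₀, order ≤ 2·1.
h=h₀': d/dx-closure on L₀ ⇒ L.
L = (131 + 1392·x + 4512·x^2 + 6912·x^3 + 6912·x^4) + (4 - 80·x - 576·x^2 - 768·x^3)·Dx + (7 + 80·x + 352·x^2 + 768·x^3 + 768·x^4)·Dx^2  (order 2).
h: a_k = 2, -13, -15, 19/2, 335/4, -11223/40, 41853/40, -2291799/560, 35537553/2240, -39274987/640, …
ICs: h(0) = 2, h′(0) = -13.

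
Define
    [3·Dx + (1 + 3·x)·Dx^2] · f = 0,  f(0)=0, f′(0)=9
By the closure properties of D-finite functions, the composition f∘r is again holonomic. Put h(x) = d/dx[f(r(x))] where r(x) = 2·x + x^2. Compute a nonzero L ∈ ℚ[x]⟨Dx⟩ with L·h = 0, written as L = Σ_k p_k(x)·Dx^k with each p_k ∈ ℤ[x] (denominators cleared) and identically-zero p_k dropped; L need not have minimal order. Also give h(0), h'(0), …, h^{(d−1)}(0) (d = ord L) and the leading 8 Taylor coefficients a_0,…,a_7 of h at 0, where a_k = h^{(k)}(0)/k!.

f: a_k = 0, 9, -27/2, 27, -243/4, 729/5, -729/2, 6561/7, …
Change of var in L_f (x↦r) gives L₀.
h₀' ⇒ L via d/dx closure of L₀.
L = (5 + 6·x + 3·x^2) + (1 + 7·x + 9·x^2 + 3·x^3)·Dx  (order 1).
h: a_k = 18, -90, 486, -2646, 14418, -78570, 428166, -2333286, …
ICs: h(0) = 18.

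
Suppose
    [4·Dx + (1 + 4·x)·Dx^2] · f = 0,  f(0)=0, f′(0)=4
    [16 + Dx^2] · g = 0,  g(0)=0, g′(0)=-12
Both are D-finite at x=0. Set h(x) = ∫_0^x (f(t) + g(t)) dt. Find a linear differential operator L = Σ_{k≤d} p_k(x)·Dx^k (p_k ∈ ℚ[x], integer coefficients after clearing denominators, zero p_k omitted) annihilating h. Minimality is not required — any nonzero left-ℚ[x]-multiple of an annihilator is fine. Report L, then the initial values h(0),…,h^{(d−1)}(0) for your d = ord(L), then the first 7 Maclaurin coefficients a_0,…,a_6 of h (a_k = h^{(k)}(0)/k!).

L = (448 + 512·x + 1024·x^2)·Dx^2 + (48 + 320·x + 768·x^2 + 1024·x^3)·Dx^3 + (28 + 32·x + 64·x^2)·Dx^4 + (3 + 20·x + 48·x^2 + 64·x^3)·Dx^5  (order 5).
h: a_k = 0, 0, -4, -8/3, 40/3, -64/5, 448/15, …
ICs: h(0) = 0, h′(0) = 0, h′′(0) = -8, h′′′(0) = -16, h′′′′(0) = 320.

f: a_k = 0, 4, -8, 64/3, -64, 1024/5, -2048/3, …
g: a_k = 0, -12, 0, 32, 0, -128/5, 0, …
h₀=f+g: left-lcm gives L₀, ord ≤ 4.
Integrate: L := L₀·Dx.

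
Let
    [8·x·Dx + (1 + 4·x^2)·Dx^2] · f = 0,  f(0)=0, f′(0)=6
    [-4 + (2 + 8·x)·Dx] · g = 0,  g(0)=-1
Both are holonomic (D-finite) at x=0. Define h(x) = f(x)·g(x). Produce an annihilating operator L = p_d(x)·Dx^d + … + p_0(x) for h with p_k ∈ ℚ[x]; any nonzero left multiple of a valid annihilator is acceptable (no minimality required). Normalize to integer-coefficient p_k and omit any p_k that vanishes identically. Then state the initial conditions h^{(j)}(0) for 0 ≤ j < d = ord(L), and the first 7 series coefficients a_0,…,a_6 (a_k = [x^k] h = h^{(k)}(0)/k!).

f: a_k = 0, 6, 0, -8, 0, 96/5, 0, …
g: a_k = -1, -2, 2, -4, 10, -28, 84, …
Sym-product of L_f,L_g gives L₀ (≤ ord 2).
L = (12 - 16·x - 16·x^2) + (-4 - 8·x + 48·x^2 + 64·x^3)·Dx + (1 + 8·x + 20·x^2 + 32·x^3 + 64·x^4)·Dx^2  (order 2).
h: a_k = 0, -6, -12, 20, -8, 124/5, -872/5, …
ICs: h(0) = 0, h′(0) = -6.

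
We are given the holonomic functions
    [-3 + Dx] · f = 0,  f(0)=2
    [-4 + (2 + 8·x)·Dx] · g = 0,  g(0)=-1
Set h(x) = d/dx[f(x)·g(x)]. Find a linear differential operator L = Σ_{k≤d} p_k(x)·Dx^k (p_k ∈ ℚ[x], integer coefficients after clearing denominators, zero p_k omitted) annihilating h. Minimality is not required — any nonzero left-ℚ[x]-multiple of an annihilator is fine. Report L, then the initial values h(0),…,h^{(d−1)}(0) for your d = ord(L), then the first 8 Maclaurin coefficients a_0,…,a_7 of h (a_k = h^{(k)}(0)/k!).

f: a_k = 2, 6, 9, 9, 27/4, 81/20, 81/40, 243/280, …
g: a_k = -1, -2, 2, -4, 10, -28, 84, -264, …
L₀ := L_f ⊗_s L_g (sym. prod.), ord ≤ 1.
Differentiate: ansatz ord ≤ ord L₀ ⇒ L.
L = (17 + 120·x + 144·x^2) + (-5 - 32·x - 48·x^2)·Dx  (order 1).
h: a_k = -10, -34, -69, -43, -631/4, 1377/4, -58749/40, 1544007/280, …
ICs: h(0) = -10.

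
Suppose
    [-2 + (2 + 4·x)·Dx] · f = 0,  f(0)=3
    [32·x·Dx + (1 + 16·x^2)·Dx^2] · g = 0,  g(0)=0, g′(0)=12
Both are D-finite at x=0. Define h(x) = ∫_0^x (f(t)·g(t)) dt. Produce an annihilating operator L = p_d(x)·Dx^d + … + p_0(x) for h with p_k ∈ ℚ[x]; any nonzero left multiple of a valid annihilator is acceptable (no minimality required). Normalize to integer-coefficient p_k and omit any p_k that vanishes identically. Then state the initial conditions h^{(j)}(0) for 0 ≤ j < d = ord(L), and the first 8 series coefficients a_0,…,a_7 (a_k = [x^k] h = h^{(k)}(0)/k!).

f: a_k = 3, 3, -3/2, 3/2, -15/8, 21/8, -63/16, 99/16, …
g: a_k = 0, 12, 0, -64, 0, 3072/5, 0, -49152/7, …
Product ⇒ symmetric product L₀, ord ≤ 2.
∫: right-multiply L₀ by Dx.
L = (3 - 32·x - 16·x^2)·Dx + (-2 + 28·x + 96·x^2 + 64·x^3)·Dx^2 + (1 + 4·x + 20·x^2 + 64·x^3 + 64·x^4)·Dx^3  (order 3).
h: a_k = 0, 0, 18, 12, -105/2, -174/5, 6389/20, 2541/10, …
ICs: h(0) = 0, h′(0) = 0, h′′(0) = 36.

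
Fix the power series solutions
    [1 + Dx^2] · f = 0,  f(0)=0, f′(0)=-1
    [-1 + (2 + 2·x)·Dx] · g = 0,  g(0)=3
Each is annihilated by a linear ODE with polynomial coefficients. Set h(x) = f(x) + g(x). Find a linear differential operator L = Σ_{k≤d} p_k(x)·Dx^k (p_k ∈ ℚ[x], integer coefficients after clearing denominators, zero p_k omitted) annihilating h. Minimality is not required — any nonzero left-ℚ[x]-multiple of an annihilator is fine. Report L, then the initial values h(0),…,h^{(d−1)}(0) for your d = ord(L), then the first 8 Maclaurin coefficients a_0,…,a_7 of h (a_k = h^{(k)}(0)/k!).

f: a_k = 0, -1, 0, 1/6, 0, -1/120, 0, 1/5040, …
g: a_k = 3, 3/2, -3/8, 3/16, -15/128, 21/256, -63/1024, 99/2048, …
Sum ⇒ L₀ = lclm(L_f,L_g) in ℚ(x)⟨Dx⟩.
L = (-7 - 8·x - 4·x^2) + (6 + 22·x + 24·x^2 + 8·x^3)·Dx + (-7 - 8·x - 4·x^2)·Dx^2 + (6 + 22·x + 24·x^2 + 8·x^3)·Dx^3  (order 3).
h: a_k = 3, 1/2, -3/8, 17/48, -15/128, 283/3840, -63/1024, 31313/645120, …
ICs: h(0) = 3, h′(0) = 1/2, h′′(0) = -3/4.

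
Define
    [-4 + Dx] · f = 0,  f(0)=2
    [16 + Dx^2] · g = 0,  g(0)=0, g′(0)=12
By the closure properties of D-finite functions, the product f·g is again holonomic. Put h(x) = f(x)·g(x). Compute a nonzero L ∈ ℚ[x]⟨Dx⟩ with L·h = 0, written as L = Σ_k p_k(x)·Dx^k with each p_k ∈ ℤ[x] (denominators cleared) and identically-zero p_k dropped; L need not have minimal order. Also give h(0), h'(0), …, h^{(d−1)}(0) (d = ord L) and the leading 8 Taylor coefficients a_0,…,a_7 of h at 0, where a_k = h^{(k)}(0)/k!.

f: a_k = 2, 8, 16, 64/3, 64/3, 256/15, 512/45, 2048/315, …
g: a_k = 0, 12, 0, -32, 0, 128/5, 0, -1024/105, …
Sym-product of L_f,L_g gives L₀ (≤ ord 2).
L = 32 - 8·Dx + Dx^2  (order 2).
h: a_k = 0, 24, 96, 128, 0, -1024/5, -4096/15, -16384/105, …
ICs: h(0) = 0, h′(0) = 24.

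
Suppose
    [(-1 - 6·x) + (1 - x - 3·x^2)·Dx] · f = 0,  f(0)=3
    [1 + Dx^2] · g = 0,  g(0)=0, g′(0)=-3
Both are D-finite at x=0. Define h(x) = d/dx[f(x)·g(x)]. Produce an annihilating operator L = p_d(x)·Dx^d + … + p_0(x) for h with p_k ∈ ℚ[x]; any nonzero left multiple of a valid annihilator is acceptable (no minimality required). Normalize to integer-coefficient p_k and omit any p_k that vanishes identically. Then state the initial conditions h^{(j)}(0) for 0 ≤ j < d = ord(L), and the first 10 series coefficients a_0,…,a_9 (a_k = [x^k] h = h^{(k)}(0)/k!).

L = (83 - 2·x - 5·x^2 + 6·x^3 + 9·x^4) + (16 + 98·x + 18·x^2 + 36·x^3)·Dx + (-5 + 4·x + 13·x^2 + 6·x^3 + 9·x^4)·Dx^2  (order 2).
h: a_k = -9, -18, -207/2, -246, -6603/8, -41949/20, -473087/80, -1060373/70, -25504807/640, -407574217/4032, …
ICs: h(0) = -9, h′(0) = -18.

f: a_k = 3, 3, 12, 21, 57, 120, 291, 651, 1524, 3477, …
g: a_k = 0, -3, 0, 1/2, 0, -1/40, 0, 1/1680, 0, -1/120960, …
f·g: L₀ = L_f ⊗_s L_g, ord ≤ 1·2.
h₀' ⇒ L via d/dx closure of L₀.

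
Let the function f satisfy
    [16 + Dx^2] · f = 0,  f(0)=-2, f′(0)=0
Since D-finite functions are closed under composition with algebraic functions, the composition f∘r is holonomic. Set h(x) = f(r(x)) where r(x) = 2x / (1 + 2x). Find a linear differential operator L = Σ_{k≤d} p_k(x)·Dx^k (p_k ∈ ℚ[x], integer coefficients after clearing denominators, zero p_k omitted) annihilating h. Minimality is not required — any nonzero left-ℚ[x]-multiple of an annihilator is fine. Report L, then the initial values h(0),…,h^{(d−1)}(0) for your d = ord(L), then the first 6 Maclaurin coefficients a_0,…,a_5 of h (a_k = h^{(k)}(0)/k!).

L = 64 + (4 + 24·x + 48·x^2 + 32·x^3)·Dx + (1 + 8·x + 24·x^2 + 32·x^3 + 16·x^4)·Dx^2  (order 2).
h: a_k = -2, 0, 64, -256, 1280/3, 2048/3, …
ICs: h(0) = -2, h′(0) = 0.

f: a_k = -2, 0, 16, 0, -64/3, 0, …
Change of var in L_f (x↦r) gives L₀.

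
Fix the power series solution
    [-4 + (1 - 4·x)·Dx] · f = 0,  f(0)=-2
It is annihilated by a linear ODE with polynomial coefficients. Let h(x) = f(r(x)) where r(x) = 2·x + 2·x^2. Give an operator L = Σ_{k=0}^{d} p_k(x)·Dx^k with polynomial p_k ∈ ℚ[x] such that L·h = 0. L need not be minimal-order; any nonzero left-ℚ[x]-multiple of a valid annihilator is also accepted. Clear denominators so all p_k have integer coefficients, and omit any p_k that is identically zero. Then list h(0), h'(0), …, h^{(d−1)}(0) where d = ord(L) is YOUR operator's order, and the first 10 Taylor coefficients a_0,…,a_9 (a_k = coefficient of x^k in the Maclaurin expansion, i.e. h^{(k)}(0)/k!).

L = (8 + 16·x) + (-1 + 8·x + 8·x^2)·Dx  (order 1).
h: a_k = -2, -16, -144, -1280, -11392, -101376, -902144, -8028160, -71442432, -635764736, …
ICs: h(0) = -2.

f: a_k = -2, -8, -32, -128, -512, -2048, -8192, -32768, -131072, -524288, …
L₀ from L_f via x↦r, Dx↦r'^{-1}Dx.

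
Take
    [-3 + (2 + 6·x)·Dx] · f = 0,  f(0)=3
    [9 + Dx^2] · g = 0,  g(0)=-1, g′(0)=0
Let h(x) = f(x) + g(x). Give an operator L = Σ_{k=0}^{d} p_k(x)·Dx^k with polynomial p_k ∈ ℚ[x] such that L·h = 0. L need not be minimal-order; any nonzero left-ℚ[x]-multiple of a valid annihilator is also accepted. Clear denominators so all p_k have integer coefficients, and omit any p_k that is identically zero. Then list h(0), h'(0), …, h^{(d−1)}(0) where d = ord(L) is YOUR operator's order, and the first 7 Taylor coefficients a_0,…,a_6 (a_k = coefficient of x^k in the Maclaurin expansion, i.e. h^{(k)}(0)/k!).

L = (-63 - 216·x - 324·x^2) + (18 + 198·x + 648·x^2 + 648·x^3)·Dx + (-7 - 24·x - 36·x^2)·Dx^2 + (2 + 22·x + 72·x^2 + 72·x^3)·Dx^3  (order 3).
h: a_k = 2, 9/2, 9/8, 81/16, -1647/128, 5103/256, -224451/5120, …
ICs: h(0) = 2, h′(0) = 9/2, h′′(0) = 9/4.

f: a_k = 3, 9/2, -27/8, 81/16, -1215/128, 5103/256, -45927/1024, …
g: a_k = -1, 0, 9/2, 0, -27/8, 0, 81/80, …
Weyl lclm of L_f,L_g ⇒ L₀ (ord ≤ 3).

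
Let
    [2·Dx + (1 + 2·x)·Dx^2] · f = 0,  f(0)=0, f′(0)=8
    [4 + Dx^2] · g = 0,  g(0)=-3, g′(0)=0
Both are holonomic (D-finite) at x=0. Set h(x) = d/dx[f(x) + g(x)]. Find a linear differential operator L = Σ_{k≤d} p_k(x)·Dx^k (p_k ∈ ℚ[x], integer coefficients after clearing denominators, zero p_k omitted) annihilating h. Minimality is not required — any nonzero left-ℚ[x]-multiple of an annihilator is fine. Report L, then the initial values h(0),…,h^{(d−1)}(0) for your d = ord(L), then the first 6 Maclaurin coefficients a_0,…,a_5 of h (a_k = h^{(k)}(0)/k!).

L = (56 + 32·x + 32·x^2) + (12 + 40·x + 48·x^2 + 32·x^3)·Dx + (14 + 8·x + 8·x^2)·Dx^2 + (3 + 10·x + 12·x^2 + 8·x^3)·Dx^3  (order 3).
h: a_k = 8, -4, 32, -72, 128, -1272/5, …
ICs: h(0) = 8, h′(0) = -4, h′′(0) = 64.

f: a_k = 0, 8, -8, 32/3, -16, 128/5, …
g: a_k = -3, 0, 6, 0, -2, 0, …
L₀ := lclm(L_f,L_g); ord L₀ ≤ 2+2.
h=h₀': d/dx-closure on L₀ ⇒ L.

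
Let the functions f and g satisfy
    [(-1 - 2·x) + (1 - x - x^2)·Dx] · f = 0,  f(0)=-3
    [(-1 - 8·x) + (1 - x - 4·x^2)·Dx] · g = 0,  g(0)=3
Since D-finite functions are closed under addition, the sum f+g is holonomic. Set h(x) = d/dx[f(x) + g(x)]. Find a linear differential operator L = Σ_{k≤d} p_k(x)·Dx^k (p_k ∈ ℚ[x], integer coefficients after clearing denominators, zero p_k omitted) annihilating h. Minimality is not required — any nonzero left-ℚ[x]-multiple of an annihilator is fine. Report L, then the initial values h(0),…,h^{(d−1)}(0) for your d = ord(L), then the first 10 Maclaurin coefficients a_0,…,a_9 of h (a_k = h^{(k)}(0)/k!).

L = (-6 - 216·x - 240·x^2 - 984·x^3 - 1554·x^4 - 1440·x^5 + 576·x^6) + (6 + 54·x + 66·x^2 + 144·x^3 - 177·x^4 - 1506·x^5 - 672·x^6 + 384·x^7)·Dx + (-1 + 2·x - 11·x^2 - 2·x^3 + 122·x^4 + 9·x^5 - 243·x^6 - 48·x^7 + 48·x^8)·Dx^2  (order 2).
h: a_k = 0, 18, 54, 288, 855, 3024, 8820, 27144, 77598, 225000, …
ICs: h(0) = 0, h′(0) = 18.

f: a_k = -3, -3, -6, -9, -15, -24, -39, -63, -102, -165, …
g: a_k = 3, 3, 15, 27, 87, 195, 543, 1323, 3495, 8787, …
Sum ⇒ L₀ = lclm(L_f,L_g) in ℚ(x)⟨Dx⟩.
Derive L from L₀ (diff closure).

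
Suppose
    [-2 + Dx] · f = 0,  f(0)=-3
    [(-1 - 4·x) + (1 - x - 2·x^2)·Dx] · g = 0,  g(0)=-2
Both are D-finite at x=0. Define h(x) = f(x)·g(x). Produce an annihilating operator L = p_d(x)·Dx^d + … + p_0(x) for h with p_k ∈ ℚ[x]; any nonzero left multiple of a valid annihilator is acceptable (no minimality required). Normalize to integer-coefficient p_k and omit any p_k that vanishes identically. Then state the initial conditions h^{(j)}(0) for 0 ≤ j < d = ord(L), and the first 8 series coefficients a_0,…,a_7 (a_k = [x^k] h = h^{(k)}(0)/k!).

f: a_k = -3, -6, -6, -4, -2, -4/5, -4/15, -8/105, …
g: a_k = -2, -2, -6, -10, -22, -42, -86, -170, …
Product ⇒ symmetric product L₀, ord ≤ 1.
L = (3 + 2·x - 4·x^2) + (-1 + x + 2·x^2)·Dx  (order 1).
h: a_k = 6, 18, 42, 86, 174, 1738/5, 10442/15, 48702/35, …
ICs: h(0) = 6.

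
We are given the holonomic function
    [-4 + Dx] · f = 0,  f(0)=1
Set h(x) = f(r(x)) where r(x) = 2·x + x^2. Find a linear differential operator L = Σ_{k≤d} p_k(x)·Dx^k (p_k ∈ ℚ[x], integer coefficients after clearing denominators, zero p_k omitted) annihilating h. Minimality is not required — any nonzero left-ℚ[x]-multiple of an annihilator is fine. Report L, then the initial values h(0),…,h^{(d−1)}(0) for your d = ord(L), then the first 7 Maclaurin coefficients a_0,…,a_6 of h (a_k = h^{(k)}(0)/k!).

f: a_k = 1, 4, 8, 32/3, 32/3, 128/15, 256/45, …
Change of var in L_f (x↦r) gives L₀.
L = (-8 - 8·x) + Dx  (order 1).
h: a_k = 1, 8, 36, 352/3, 920/3, 3392/5, 59104/45, …
ICs: h(0) = 1.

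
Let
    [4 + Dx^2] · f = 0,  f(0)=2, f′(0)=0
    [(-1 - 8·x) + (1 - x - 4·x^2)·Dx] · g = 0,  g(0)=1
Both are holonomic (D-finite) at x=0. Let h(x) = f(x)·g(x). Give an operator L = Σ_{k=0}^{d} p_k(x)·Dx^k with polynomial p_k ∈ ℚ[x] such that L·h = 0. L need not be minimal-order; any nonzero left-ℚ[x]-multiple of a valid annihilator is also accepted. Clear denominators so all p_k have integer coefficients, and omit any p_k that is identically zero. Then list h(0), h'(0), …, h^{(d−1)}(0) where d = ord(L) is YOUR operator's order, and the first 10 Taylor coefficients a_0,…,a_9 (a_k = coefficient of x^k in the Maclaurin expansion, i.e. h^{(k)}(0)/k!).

L = (4 + 4·x + 16·x^2) + (2 + 16·x)·Dx + (-1 + x + 4·x^2)·Dx^2  (order 2).
h: a_k = 2, 2, 6, 14, 118/3, 286/3, 11362/45, 28522/45, 172598/105, 263282/63, …
ICs: h(0) = 2, h′(0) = 2.

f: a_k = 2, 0, -4, 0, 4/3, 0, -8/45, 0, 4/315, 0, …
g: a_k = 1, 1, 5, 9, 29, 65, 181, 441, 1165, 2929, …
f·g: L₀ = L_f ⊗_s L_g, ord ≤ 2·1.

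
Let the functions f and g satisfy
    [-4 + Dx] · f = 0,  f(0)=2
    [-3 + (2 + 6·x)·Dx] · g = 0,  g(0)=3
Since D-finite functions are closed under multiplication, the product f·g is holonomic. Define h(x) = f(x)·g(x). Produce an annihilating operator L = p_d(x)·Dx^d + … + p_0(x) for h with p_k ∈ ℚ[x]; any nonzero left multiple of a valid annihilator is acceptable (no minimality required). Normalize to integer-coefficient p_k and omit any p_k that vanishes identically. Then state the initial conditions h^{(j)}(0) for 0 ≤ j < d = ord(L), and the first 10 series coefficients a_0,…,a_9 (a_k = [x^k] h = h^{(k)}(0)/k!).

L = (-11 - 24·x) + (2 + 6·x)·Dx  (order 1).
h: a_k = 6, 33, 309/4, 953/8, 8161/64, 76883/640, 497863/7680, 9695729/107520, -133285631/1720320, 8654728283/30965760, …
ICs: h(0) = 6.

f: a_k = 2, 8, 16, 64/3, 64/3, 256/15, 512/45, 2048/315, 1024/315, 4096/2835, …
g: a_k = 3, 9/2, -27/8, 81/16, -1215/128, 5103/256, -45927/1024, 216513/2048, -8444007/32768, 42220035/65536, …
Product ⇒ symmetric product L₀, ord ≤ 1.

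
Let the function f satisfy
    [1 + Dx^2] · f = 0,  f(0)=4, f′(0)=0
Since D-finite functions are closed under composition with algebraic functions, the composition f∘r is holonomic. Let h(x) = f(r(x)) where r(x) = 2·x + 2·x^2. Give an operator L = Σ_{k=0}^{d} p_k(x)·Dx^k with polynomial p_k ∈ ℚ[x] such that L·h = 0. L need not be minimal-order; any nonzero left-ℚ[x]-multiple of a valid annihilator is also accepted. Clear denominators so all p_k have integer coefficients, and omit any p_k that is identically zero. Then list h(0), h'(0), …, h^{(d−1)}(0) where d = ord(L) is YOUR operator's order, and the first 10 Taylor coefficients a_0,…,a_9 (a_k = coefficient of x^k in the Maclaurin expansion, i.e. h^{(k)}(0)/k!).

L = (4 + 24·x + 48·x^2 + 32·x^3) - 2·Dx + (1 + 2·x)·Dx^2  (order 2).
h: a_k = 4, 0, -8, -16, -16/3, 32/3, 704/45, 128/15, -832/315, -2176/315, …
ICs: h(0) = 4, h′(0) = 0.

f: a_k = 4, 0, -2, 0, 1/6, 0, -1/180, 0, 1/10080, 0, …
f∘r: x↦r, Dx↦Dx/r' in L_f ⇒ L₀.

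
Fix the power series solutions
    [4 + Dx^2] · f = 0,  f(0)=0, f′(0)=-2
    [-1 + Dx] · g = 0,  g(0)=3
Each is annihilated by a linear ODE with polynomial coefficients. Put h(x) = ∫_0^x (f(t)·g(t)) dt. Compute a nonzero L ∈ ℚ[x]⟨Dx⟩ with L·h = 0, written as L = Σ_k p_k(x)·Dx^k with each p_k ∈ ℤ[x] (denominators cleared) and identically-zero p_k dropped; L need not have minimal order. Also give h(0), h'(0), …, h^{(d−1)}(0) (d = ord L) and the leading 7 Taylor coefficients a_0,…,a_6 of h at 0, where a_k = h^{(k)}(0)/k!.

f: a_k = 0, -2, 0, 4/3, 0, -4/15, 0, …
g: a_k = 3, 3, 3/2, 1/2, 1/8, 1/40, 1/240, …
h₀=f·g: eliminate ⇒ L₀, order ≤ 2·1.
∫: right-multiply L₀ by Dx.
L = 5·Dx - 2·Dx^2 + Dx^3  (order 3).
h: a_k = 0, 0, -3, -2, 1/4, 3/5, 19/120, …
ICs: h(0) = 0, h′(0) = 0, h′′(0) = -6.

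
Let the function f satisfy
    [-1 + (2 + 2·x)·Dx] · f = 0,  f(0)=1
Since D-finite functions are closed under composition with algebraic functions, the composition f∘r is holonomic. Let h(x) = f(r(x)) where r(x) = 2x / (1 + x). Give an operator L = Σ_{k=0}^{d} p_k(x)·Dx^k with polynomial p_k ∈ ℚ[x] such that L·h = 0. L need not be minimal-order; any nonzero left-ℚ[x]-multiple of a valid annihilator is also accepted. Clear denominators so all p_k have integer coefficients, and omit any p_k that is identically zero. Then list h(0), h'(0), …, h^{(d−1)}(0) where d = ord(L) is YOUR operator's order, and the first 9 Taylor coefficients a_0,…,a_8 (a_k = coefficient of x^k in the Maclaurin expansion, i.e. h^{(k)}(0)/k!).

L = -1 + (1 + 4·x + 3·x^2)·Dx  (order 1).
h: a_k = 1, 1, -3/2, 5/2, -37/8, 75/8, -327/16, 753/16, -14445/128, …
ICs: h(0) = 1.

f: a_k = 1, 1/2, -1/8, 1/16, -5/128, 7/256, -21/1024, 33/2048, -429/32768, …
L₀ from L_f via x↦r, Dx↦r'^{-1}Dx.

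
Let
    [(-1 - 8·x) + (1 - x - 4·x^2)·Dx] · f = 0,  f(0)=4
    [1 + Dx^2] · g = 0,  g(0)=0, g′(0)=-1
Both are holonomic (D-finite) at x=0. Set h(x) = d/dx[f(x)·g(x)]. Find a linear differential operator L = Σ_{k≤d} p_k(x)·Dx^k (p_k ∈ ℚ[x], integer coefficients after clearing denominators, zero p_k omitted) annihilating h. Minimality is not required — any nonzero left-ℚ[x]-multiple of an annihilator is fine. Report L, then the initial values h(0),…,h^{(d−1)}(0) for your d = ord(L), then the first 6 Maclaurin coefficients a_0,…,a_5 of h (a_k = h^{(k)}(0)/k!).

L = (159 - 2·x - 7·x^2 + 8·x^3 + 16·x^4) + (22 + 178·x + 24·x^2 + 64·x^3)·Dx + (-7 + 6·x + 25·x^2 + 8·x^3 + 16·x^4)·Dx^2  (order 2).
h: a_k = -4, -8, -58, -424/3, -1127/2, -7621/5, …
ICs: h(0) = -4, h′(0) = -8.

f: a_k = 4, 4, 20, 36, 116, 260, …
g: a_k = 0, -1, 0, 1/6, 0, -1/120, …
h₀=f·g: eliminate ⇒ L₀, order ≤ 1·2.
h=h₀': d/dx-closure on L₀ ⇒ L.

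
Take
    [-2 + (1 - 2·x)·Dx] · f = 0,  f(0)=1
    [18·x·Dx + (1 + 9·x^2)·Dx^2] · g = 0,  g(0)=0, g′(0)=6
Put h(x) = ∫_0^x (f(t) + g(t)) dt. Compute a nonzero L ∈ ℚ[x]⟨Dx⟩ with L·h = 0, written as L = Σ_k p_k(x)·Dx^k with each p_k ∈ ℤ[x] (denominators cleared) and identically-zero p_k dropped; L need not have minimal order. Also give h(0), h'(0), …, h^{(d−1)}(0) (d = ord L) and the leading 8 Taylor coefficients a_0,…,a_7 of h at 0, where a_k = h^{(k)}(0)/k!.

L = (-36 + 288·x + 972·x^2)·Dx^2 + (21 - 36·x + 9·x^2 + 972·x^3)·Dx^3 + (-2 - 5·x - 45·x^3 + 162·x^4)·Dx^4  (order 4).
h: a_k = 0, 1, 4, 4/3, -5/2, 16/5, 323/15, 64/7, …
ICs: h(0) = 0, h′(0) = 1, h′′(0) = 8, h′′′(0) = 8.

f: a_k = 1, 2, 4, 8, 16, 32, 64, 128, …
g: a_k = 0, 6, 0, -18, 0, 486/5, 0, -4374/7, …
h₀=f+g: left-lcm gives L₀, ord ≤ 3.
h=∫₀ˣh₀: take L = L₀·Dx.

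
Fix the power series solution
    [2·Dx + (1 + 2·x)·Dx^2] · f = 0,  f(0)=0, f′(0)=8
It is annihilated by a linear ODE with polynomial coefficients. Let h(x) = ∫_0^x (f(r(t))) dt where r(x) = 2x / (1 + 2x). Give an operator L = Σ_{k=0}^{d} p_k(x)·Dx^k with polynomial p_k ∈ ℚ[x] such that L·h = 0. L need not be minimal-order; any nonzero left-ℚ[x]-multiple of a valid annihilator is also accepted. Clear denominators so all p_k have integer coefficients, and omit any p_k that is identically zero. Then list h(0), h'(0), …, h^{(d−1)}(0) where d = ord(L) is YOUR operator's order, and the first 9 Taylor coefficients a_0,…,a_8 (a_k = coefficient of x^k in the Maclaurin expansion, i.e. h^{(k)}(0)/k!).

f: a_k = 0, 8, -8, 32/3, -16, 128/5, -128/3, 512/7, -128, …
f∘r: x↦r, Dx↦Dx/r' in L_f ⇒ L₀.
h=∫h₀ ⇒ L = L₀·Dx.
L = (8 + 24·x)·Dx^2 + (1 + 8·x + 12·x^2)·Dx^3  (order 3).
h: a_k = 0, 0, 8, -64/3, 208/3, -256, 15488/15, -13312/3, 139904/7, …
ICs: h(0) = 0, h′(0) = 0, h′′(0) = 16.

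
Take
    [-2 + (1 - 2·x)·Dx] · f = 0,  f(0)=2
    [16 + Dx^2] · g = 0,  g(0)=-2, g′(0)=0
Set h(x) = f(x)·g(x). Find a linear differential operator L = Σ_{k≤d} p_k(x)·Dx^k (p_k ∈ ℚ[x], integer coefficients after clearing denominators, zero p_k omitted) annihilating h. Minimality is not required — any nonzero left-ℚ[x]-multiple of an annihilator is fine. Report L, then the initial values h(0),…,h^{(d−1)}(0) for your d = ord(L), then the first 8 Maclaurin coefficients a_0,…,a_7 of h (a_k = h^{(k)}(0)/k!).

f: a_k = 2, 4, 8, 16, 32, 64, 128, 256, …
g: a_k = -2, 0, 16, 0, -64/3, 0, 512/45, 0, …
Sym-product of L_f,L_g gives L₀ (≤ ord 2).
L = (-16 + 32·x) + 4·Dx + (-1 + 2·x)·Dx^2  (order 2).
h: a_k = -4, -8, 16, 32, 64/3, 128/3, 4864/45, 9728/45, …
ICs: h(0) = -4, h′(0) = -8.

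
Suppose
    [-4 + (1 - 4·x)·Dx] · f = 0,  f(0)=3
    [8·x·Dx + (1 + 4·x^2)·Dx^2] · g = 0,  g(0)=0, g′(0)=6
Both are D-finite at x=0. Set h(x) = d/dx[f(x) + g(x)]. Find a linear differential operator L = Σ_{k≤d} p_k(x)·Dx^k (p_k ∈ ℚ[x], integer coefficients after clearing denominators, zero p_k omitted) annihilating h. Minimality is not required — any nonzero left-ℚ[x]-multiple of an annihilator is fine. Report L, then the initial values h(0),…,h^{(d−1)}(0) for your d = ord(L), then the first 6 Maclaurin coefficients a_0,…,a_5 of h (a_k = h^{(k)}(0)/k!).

f: a_k = 3, 12, 48, 192, 768, 3072, …
g: a_k = 0, 6, 0, -8, 0, 96/5, …
h₀=f+g: left-lcm gives L₀, ord ≤ 3.
h=h₀': d/dx-closure on L₀ ⇒ L.
L = (-8 + 128·x + 96·x^2) + (13 - 8·x + 100·x^2 + 96·x^3)·Dx + (-1 + 3·x + 12·x^3 + 16·x^4)·Dx^2  (order 2).
h: a_k = 18, 96, 552, 3072, 15456, 73728, …
ICs: h(0) = 18, h′(0) = 96.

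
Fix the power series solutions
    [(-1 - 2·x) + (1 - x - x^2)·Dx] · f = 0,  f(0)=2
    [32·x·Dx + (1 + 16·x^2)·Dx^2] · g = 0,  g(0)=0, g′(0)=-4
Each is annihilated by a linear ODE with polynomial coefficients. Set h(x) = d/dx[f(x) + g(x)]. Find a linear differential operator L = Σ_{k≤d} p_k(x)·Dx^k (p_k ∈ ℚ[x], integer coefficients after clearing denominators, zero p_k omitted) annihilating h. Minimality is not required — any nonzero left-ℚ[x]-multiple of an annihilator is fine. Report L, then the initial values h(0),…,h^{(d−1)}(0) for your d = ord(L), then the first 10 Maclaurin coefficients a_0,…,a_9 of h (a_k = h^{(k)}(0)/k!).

L = (-64 + 256·x + 3904·x^2 + 6912·x^3 + 9696·x^4 + 1536·x^6) + (25 + 24·x - 542·x^2 + 780·x^3 + 6800·x^4 + 6560·x^5 + 768·x^6 + 1536·x^7)·Dx + (-2 - 17·x - 62·x^2 - 202·x^3 - 445·x^4 + 1136·x^5 + 576·x^6 + 256·x^7 + 256·x^8)·Dx^2  (order 2).
h: a_k = -2, 8, 82, 40, -944, 156, 16678, 544, -261154, 1780, …
ICs: h(0) = -2, h′(0) = 8.

f: a_k = 2, 2, 4, 6, 10, 16, 26, 42, 68, 110, …
g: a_k = 0, -4, 0, 64/3, 0, -1024/5, 0, 16384/7, 0, -262144/9, …
L₀ := lclm(L_f,L_g); ord L₀ ≤ 1+2.
h=h₀': d/dx-closure on L₀ ⇒ L.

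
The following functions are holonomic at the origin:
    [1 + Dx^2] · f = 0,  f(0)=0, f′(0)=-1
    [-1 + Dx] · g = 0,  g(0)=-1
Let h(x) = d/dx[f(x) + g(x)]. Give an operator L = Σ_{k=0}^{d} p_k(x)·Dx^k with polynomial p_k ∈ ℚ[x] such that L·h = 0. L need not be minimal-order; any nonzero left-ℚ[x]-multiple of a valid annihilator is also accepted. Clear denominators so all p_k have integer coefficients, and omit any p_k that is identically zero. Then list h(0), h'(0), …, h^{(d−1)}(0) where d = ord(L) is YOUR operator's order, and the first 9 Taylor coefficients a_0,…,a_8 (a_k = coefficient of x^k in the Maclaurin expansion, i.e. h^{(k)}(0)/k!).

L = 1 - Dx + Dx^2 - Dx^3  (order 3).
h: a_k = -2, -1, 0, -1/6, -1/12, -1/120, 0, -1/5040, -1/20160, …
ICs: h(0) = -2, h′(0) = -1, h′′(0) = 0.

f: a_k = 0, -1, 0, 1/6, 0, -1/120, 0, 1/5040, 0, …
g: a_k = -1, -1, -1/2, -1/6, -1/24, -1/120, -1/720, -1/5040, -1/40320, …
h₀=f+g: left-lcm gives L₀, ord ≤ 3.
h₀' ⇒ L via d/dx closure of L₀.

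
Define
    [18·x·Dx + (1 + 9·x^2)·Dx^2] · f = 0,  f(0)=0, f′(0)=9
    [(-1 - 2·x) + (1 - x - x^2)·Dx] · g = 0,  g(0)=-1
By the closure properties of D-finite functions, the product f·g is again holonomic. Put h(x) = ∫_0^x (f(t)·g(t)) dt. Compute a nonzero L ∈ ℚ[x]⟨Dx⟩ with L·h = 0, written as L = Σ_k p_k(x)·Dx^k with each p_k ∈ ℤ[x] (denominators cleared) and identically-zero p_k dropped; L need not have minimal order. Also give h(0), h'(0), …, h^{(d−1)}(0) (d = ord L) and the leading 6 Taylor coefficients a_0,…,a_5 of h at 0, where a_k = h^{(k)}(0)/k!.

L = (2 + 18·x + 54·x^2)·Dx + (2 - 14·x + 36·x^2 + 54·x^3)·Dx^2 + (-1 + x - 8·x^2 + 9·x^3 + 9·x^4)·Dx^3  (order 3).
h: a_k = 0, 0, -9/2, -3, 9/4, 0, …
ICs: h(0) = 0, h′(0) = 0, h′′(0) = -9.

f: a_k = 0, 9, 0, -27, 0, 729/5, …
g: a_k = -1, -1, -2, -3, -5, -8, …
L₀ := L_f ⊗_s L_g (sym. prod.), ord ≤ 2.
Integrate: L := L₀·Dx.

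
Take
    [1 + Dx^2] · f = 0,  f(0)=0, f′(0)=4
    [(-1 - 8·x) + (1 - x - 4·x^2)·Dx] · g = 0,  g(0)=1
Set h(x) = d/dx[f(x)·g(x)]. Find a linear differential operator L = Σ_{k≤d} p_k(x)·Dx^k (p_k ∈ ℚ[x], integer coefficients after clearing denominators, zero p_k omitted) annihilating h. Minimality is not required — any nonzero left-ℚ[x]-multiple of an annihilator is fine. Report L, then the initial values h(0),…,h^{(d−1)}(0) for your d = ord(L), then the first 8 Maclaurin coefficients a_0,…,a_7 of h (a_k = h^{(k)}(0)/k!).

f: a_k = 0, 4, 0, -2/3, 0, 1/30, 0, -1/1260, …
g: a_k = 1, 1, 5, 9, 29, 65, 181, 441, …
L₀ := L_f ⊗_s L_g (sym. prod.), ord ≤ 2.
Differentiate: ansatz ord ≤ ord L₀ ⇒ L.
L = (159 - 2·x - 7·x^2 + 8·x^3 + 16·x^4) + (22 + 178·x + 24·x^2 + 64·x^3)·Dx + (-7 + 6·x + 25·x^2 + 8·x^3 + 16·x^4)·Dx^2  (order 2).
h: a_k = 4, 8, 58, 424/3, 1127/2, 7621/5, 888089/180, 4336834/315, …
ICs: h(0) = 4, h′(0) = 8.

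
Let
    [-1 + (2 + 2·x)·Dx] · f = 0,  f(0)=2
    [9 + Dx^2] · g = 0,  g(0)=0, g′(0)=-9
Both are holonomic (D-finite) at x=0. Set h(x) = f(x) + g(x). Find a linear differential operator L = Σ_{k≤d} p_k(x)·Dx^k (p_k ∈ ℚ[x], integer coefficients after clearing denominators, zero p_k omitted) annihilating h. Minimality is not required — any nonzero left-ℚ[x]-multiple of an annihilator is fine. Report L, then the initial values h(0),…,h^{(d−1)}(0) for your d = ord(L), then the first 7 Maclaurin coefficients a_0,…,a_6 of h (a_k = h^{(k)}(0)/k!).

f: a_k = 2, 1, -1/4, 1/8, -5/64, 7/128, -21/512, …
g: a_k = 0, -9, 0, 27/2, 0, -243/40, 0, …
h₀=f+g: left-lcm gives L₀, ord ≤ 3.
L = (-351 - 648·x - 324·x^2) + (630 + 1926·x + 1944·x^2 + 648·x^3)·Dx + (-39 - 72·x - 36·x^2)·Dx^2 + (70 + 214·x + 216·x^2 + 72·x^3)·Dx^3  (order 3).
h: a_k = 2, -8, -1/4, 109/8, -5/64, -3853/640, -21/512, …
ICs: h(0) = 2, h′(0) = -8, h′′(0) = -1/2.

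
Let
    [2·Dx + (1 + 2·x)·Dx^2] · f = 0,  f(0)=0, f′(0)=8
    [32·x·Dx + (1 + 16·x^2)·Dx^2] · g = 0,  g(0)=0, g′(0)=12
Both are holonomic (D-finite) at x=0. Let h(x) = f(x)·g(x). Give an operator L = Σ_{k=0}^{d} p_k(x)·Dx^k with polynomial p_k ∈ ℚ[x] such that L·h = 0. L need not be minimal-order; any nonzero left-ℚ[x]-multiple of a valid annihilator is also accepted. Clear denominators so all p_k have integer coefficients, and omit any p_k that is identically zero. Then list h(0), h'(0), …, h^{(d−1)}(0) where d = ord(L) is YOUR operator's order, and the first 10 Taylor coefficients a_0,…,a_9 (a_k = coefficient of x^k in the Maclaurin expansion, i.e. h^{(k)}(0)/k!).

L = (2304 + 8960·x + 114688·x^2 + 552960·x^3 + 983040·x^4 + 851968·x^5 + 1048576·x^7)·Dx + (1032 + 14720·x + 111872·x^2 + 616448·x^3 + 1884160·x^4 + 3047424·x^5 + 2293760·x^6 + 1572864·x^7 + 3670016·x^8)·Dx^2 + (72 + 2512·x + 19968·x^2 + 99072·x^3 + 393216·x^4 + 1019904·x^5 + 1572864·x^6 + 1376256·x^7 + 1572864·x^8 + 2097152·x^9)·Dx^3 + (17 + 132·x + 964·x^2 + 4864·x^3 + 18432·x^4 + 55296·x^5 + 129024·x^6 + 196608·x^7 + 196608·x^8 + 262144·x^9 + 262144·x^10)·Dx^4  (order 4).
h: a_k = 0, 0, 96, -96, -384, 320, 68096/15, -22016/5, -251904/5, 4991488/105, …
ICs: h(0) = 0, h′(0) = 0, h′′(0) = 192, h′′′(0) = -576.

f: a_k = 0, 8, -8, 32/3, -16, 128/5, -128/3, 512/7, -128, 2048/9, …
g: a_k = 0, 12, 0, -64, 0, 3072/5, 0, -49152/7, 0, 262144/3, …
h₀=f·g: eliminate ⇒ L₀, order ≤ 2·2.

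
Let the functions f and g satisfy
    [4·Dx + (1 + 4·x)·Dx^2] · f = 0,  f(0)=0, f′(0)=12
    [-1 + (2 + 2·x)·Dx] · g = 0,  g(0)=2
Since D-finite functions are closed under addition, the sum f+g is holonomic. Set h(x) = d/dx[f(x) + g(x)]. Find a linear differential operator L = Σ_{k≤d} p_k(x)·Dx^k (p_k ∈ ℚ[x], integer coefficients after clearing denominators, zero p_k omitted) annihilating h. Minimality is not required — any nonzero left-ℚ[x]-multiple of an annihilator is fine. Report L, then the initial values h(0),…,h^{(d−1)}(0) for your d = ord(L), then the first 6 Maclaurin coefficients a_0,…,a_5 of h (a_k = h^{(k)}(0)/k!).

f: a_k = 0, 12, -24, 64, -192, 3072/5, …
g: a_k = 2, 1, -1/4, 1/8, -5/64, 7/128, …
L₀ := lclm(L_f,L_g); ord L₀ ≤ 2+1.
Derive L from L₀ (diff closure).
L = (52 + 16·x) + (125 + 232·x + 80·x^2)·Dx + (14 + 78·x + 96·x^2 + 32·x^3)·Dx^2  (order 2).
h: a_k = 13, -97/2, 1539/8, -12293/16, 393251/128, -3145791/256, …
ICs: h(0) = 13, h′(0) = -97/2.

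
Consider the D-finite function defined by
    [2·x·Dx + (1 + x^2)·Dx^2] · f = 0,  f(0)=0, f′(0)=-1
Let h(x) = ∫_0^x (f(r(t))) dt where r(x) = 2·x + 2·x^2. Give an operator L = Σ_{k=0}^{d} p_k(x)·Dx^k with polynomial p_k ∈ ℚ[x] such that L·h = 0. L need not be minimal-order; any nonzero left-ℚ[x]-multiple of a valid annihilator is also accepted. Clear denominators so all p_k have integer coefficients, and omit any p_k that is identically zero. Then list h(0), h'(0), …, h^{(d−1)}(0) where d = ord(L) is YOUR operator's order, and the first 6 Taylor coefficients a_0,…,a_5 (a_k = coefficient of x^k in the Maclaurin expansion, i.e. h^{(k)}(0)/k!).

f: a_k = 0, -1, 0, 1/3, 0, -1/5, …
f∘r: x↦r, Dx↦Dx/r' in L_f ⇒ L₀.
h=∫₀ˣh₀: take L = L₀·Dx.
L = (-2 + 8·x + 32·x^2 + 48·x^3 + 24·x^4)·Dx^2 + (1 + 2·x + 4·x^2 + 16·x^3 + 20·x^4 + 8·x^5)·Dx^3  (order 3).
h: a_k = 0, 0, -1, -2/3, 2/3, 8/5, …
ICs: h(0) = 0, h′(0) = 0, h′′(0) = -2.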